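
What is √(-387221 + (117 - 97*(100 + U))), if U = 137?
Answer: I*√410093 ≈ 640.38*I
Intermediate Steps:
√(-387221 + (117 - 97*(100 + U))) = √(-387221 + (117 - 97*(100 + 137))) = √(-387221 + (117 - 97*237)) = √(-387221 + (117 - 22989)) = √(-387221 - 22872) = √(-410093) = I*√410093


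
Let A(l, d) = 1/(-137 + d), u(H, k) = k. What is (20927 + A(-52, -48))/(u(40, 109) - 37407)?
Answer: -1935747/3450065 ≈ -0.56108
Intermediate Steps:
(20927 + A(-52, -48))/(u(40, 109) - 37407) = (20927 + 1/(-137 - 48))/(109 - 37407) = (20927 + 1/(-185))/(-37298) = (20927 - 1/185)*(-1/37298) = (3871494/185)*(-1/37298) = -1935747/3450065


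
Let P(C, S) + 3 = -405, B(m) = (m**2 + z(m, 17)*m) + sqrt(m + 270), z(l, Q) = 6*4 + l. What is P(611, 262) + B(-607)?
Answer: 721922 + I*sqrt(337) ≈ 7.2192e+5 + 18.358*I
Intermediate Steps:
z(l, Q) = 24 + l
B(m) = m**2 + sqrt(270 + m) + m*(24 + m) (B(m) = (m**2 + (24 + m)*m) + sqrt(m + 270) = (m**2 + m*(24 + m)) + sqrt(270 + m) = m**2 + sqrt(270 + m) + m*(24 + m))
P(C, S) = -408 (P(C, S) = -3 - 405 = -408)
P(611, 262) + B(-607) = -408 + ((-607)**2 + sqrt(270 - 607) - 607*(24 - 607)) = -408 + (368449 + sqrt(-337) - 607*(-583)) = -408 + (368449 + I*sqrt(337) + 353881) = -408 + (722330 + I*sqrt(337)) = 721922 + I*sqrt(337)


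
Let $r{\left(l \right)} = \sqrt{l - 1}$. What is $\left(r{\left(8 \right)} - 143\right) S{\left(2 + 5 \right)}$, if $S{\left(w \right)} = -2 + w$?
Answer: $-715 + 5 \sqrt{7} \approx -701.77$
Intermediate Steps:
$r{\left(l \right)} = \sqrt{-1 + l}$
$\left(r{\left(8 \right)} - 143\right) S{\left(2 + 5 \right)} = \left(\sqrt{-1 + 8} - 143\right) \left(-2 + \left(2 + 5\right)\right) = \left(\sqrt{7} - 143\right) \left(-2 + 7\right) = \left(-143 + \sqrt{7}\right) 5 = -715 + 5 \sqrt{7}$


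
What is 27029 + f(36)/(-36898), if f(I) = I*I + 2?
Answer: 498657372/18449 ≈ 27029.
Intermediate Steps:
f(I) = 2 + I² (f(I) = I² + 2 = 2 + I²)
27029 + f(36)/(-36898) = 27029 + (2 + 36²)/(-36898) = 27029 + (2 + 1296)*(-1/36898) = 27029 + 1298*(-1/36898) = 27029 - 649/18449 = 498657372/18449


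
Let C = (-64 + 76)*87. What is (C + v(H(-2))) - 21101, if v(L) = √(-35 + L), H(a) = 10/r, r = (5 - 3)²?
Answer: -20057 + I*√130/2 ≈ -20057.0 + 5.7009*I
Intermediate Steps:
r = 4 (r = 2² = 4)
H(a) = 5/2 (H(a) = 10/4 = 10*(¼) = 5/2)
C = 1044 (C = 12*87 = 1044)
(C + v(H(-2))) - 21101 = (1044 + √(-35 + 5/2)) - 21101 = (1044 + √(-65/2)) - 21101 = (1044 + I*√130/2) - 21101 = -20057 + I*√130/2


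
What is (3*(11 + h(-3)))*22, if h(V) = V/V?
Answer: 792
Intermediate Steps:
h(V) = 1
(3*(11 + h(-3)))*22 = (3*(11 + 1))*22 = (3*12)*22 = 36*22 = 792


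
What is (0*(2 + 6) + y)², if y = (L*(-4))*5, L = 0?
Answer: 0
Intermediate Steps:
y = 0 (y = (0*(-4))*5 = 0*5 = 0)
(0*(2 + 6) + y)² = (0*(2 + 6) + 0)² = (0*8 + 0)² = (0 + 0)² = 0² = 0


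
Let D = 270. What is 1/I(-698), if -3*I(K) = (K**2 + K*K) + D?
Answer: -3/974678 ≈ -3.0779e-6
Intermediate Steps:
I(K) = -90 - 2*K**2/3 (I(K) = -((K**2 + K*K) + 270)/3 = -((K**2 + K**2) + 270)/3 = -(2*K**2 + 270)/3 = -(270 + 2*K**2)/3 = -90 - 2*K**2/3)
1/I(-698) = 1/(-90 - 2/3*(-698)**2) = 1/(-90 - 2/3*487204) = 1/(-90 - 974408/3) = 1/(-974678/3) = -3/974678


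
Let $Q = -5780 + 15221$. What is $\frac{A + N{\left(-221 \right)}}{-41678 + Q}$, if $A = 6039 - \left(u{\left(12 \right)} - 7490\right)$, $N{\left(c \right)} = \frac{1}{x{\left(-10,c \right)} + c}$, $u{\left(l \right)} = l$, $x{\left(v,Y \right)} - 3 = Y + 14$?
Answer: $- \frac{5744724}{13700725} \approx -0.4193$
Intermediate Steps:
$x{\left(v,Y \right)} = 17 + Y$ ($x{\left(v,Y \right)} = 3 + \left(Y + 14\right) = 3 + \left(14 + Y\right) = 17 + Y$)
$Q = 9441$
$N{\left(c \right)} = \frac{1}{17 + 2 c}$ ($N{\left(c \right)} = \frac{1}{\left(17 + c\right) + c} = \frac{1}{17 + 2 c}$)
$A = 13517$ ($A = 6039 - \left(12 - 7490\right) = 6039 - -7478 = 6039 + 7478 = 13517$)
$\frac{A + N{\left(-221 \right)}}{-41678 + Q} = \frac{13517 + \frac{1}{17 + 2 \left(-221\right)}}{-41678 + 9441} = \frac{13517 + \frac{1}{17 - 442}}{-32237} = \left(13517 + \frac{1}{-425}\right) \left(- \frac{1}{32237}\right) = \left(13517 - \frac{1}{425}\right) \left(- \frac{1}{32237}\right) = \frac{5744724}{425} \left(- \frac{1}{32237}\right) = - \frac{5744724}{13700725}$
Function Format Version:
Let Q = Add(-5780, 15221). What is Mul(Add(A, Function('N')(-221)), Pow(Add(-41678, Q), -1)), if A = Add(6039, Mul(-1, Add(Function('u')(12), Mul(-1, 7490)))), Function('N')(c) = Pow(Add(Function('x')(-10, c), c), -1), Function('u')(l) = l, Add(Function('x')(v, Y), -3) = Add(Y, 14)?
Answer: Rational(-5744724, 13700725) ≈ -0.41930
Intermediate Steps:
Function('x')(v, Y) = Add(17, Y) (Function('x')(v, Y) = Add(3, Add(Y, 14)) = Add(3, Add(14, Y)) = Add(17, Y))
Q = 9441
Function('N')(c) = Pow(Add(17, Mul(2, c)), -1) (Function('N')(c) = Pow(Add(Add(17, c), c), -1) = Pow(Add(17, Mul(2, c)), -1))
A = 13517 (A = Add(6039, Mul(-1, Add(12, Mul(-1, 7490)))) = Add(6039, Mul(-1, Add(12, -7490))) = Add(6039, Mul(-1, -7478)) = Add(6039, 7478) = 13517)
Mul(Add(A, Function('N')(-221)), Pow(Add(-41678, Q), -1)) = Mul(Add(13517, Pow(Add(17, Mul(2, -221)), -1)), Pow(Add(-41678, 9441), -1)) = Mul(Add(13517, Pow(Add(17, -442), -1)), Pow(-32237, -1)) = Mul(Add(13517, Pow(-425, -1)), Rational(-1, 32237)) = Mul(Add(13517, Rational(-1, 425)), Rational(-1, 32237)) = Mul(Rational(5744724, 425), Rational(-1, 32237)) = Rational(-5744724, 13700725)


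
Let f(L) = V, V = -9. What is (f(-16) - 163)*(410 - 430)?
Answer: 3440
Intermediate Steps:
f(L) = -9
(f(-16) - 163)*(410 - 430) = (-9 - 163)*(410 - 430) = -172*(-20) = 3440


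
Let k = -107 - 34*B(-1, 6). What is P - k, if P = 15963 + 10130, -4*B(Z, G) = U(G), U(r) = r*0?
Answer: 26200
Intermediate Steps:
U(r) = 0
B(Z, G) = 0 (B(Z, G) = -¼*0 = 0)
P = 26093
k = -107 (k = -107 - 34*0 = -107 + 0 = -107)
P - k = 26093 - 1*(-107) = 26093 + 107 = 26200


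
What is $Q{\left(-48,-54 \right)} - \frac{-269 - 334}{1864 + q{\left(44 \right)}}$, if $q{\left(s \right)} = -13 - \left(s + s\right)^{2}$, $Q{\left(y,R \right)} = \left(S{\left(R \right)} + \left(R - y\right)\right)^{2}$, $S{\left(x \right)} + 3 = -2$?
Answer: $\frac{712450}{5893} \approx 120.9$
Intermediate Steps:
$S{\left(x \right)} = -5$ ($S{\left(x \right)} = -3 - 2 = -5$)
$Q{\left(y,R \right)} = \left(-5 + R - y\right)^{2}$ ($Q{\left(y,R \right)} = \left(-5 + \left(R - y\right)\right)^{2} = \left(-5 + R - y\right)^{2}$)
$q{\left(s \right)} = -13 - 4 s^{2}$ ($q{\left(s \right)} = -13 - \left(2 s\right)^{2} = -13 - 4 s^{2}$)
$Q{\left(-48,-54 \right)} - \frac{-269 - 334}{1864 + q{\left(44 \right)}} = \left(5 - 48 - -54\right)^{2} - \frac{-269 - 334}{1864 - \left(13 + 4 \cdot 44^{2}\right)} = \left(5 - 48 + 54\right)^{2} - - \frac{603}{1864 - 7757} = 11^{2} - - \frac{603}{1864 - 7757} = 121 - - \frac{603}{1864 - 7757} = 121 - - \frac{603}{-5893} = 121 - \left(-603\right) \left(- \frac{1}{5893}\right) = 121 - \frac{603}{5893} = \frac{712450}{5893}$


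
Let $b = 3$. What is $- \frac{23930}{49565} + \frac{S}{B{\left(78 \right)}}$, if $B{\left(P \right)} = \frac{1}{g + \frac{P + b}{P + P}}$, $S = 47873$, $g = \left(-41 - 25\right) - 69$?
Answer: $- \frac{3318633636529}{515476} \approx -6.438 \cdot 10^{6}$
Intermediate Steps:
$g = -135$ ($g = -66 - 69 = -135$)
$B{\left(P \right)} = \frac{1}{-135 + \frac{3 + P}{2 P}}$ ($B{\left(P \right)} = \frac{1}{-135 + \frac{P + 3}{P + P}} = \frac{1}{-135 + \frac{3 + P}{2 P}}$)
$- \frac{23930}{49565} + \frac{S}{B{\left(78 \right)}} = - \frac{23930}{49565} + \frac{47873}{2 \cdot 78 \frac{1}{3 - 20982}} = \left(-23930\right) \frac{1}{49565} + \frac{47873}{2 \cdot 78 \frac{1}{3 - 20982}} = - \frac{4786}{9913} + \frac{47873}{2 \cdot 78 \frac{1}{-20979}} = - \frac{4786}{9913} + \frac{47873}{2 \cdot 78 \left(- \frac{1}{20979}\right)} = - \frac{4786}{9913} + \frac{47873}{- \frac{52}{6993}} = - \frac{4786}{9913} + 47873 \left(- \frac{6993}{52}\right) = - \frac{4786}{9913} - \frac{334775889}{52} = - \frac{3318633636529}{515476}$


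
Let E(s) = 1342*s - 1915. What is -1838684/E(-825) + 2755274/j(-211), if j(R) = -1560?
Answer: -305290961177/173014140 ≈ -1764.5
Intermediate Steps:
E(s) = -1915 + 1342*s
-1838684/E(-825) + 2755274/j(-211) = -1838684/(-1915 + 1342*(-825)) + 2755274/(-1560) = -1838684/(-1915 - 1107150) + 2755274*(-1/1560) = -1838684/(-1109065) - 1377637/780 = -1838684*(-1/1109065) - 1377637/780 = 1838684/1109065 - 1377637/780 = -305290961177/173014140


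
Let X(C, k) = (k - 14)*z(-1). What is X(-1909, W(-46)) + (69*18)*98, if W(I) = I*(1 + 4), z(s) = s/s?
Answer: 121472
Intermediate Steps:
z(s) = 1
W(I) = 5*I (W(I) = I*5 = 5*I)
X(C, k) = -14 + k (X(C, k) = (k - 14)*1 = (-14 + k)*1 = -14 + k)
X(-1909, W(-46)) + (69*18)*98 = (-14 + 5*(-46)) + (69*18)*98 = (-14 - 230) + 1242*98 = -244 + 121716 = 121472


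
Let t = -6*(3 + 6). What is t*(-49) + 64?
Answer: 2710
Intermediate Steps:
t = -54 (t = -6*9 = -54)
t*(-49) + 64 = -54*(-49) + 64 = 2646 + 64 = 2710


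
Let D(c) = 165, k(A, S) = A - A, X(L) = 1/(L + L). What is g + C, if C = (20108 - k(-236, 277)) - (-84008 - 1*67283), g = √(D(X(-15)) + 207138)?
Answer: 171399 + √207303 ≈ 1.7185e+5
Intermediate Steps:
X(L) = 1/(2*L)
k(A, S) = 0
g = √207303 (g = √(165 + 207138) = √207303 ≈ 455.31)
C = 171399 (C = (20108 - 1*0) - (-84008 - 1*67283) = (20108 + 0) - (-84008 - 67283) = 20108 - 1*(-151291) = 20108 + 151291 = 171399)
g + C = √207303 + 171399 = 171399 + √207303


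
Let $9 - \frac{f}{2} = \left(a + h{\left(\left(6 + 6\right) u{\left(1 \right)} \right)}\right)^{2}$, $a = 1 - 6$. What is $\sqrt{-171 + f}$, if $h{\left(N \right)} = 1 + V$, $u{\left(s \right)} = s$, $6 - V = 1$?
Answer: $i \sqrt{155} \approx 12.45 i$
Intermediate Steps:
$V = 5$ ($V = 6 - 1 = 5$)
$a = -5$ ($a = 1 - 6 = -5$)
$h{\left(N \right)} = 6$ ($h{\left(N \right)} = 1 + 5 = 6$)
$f = 16$ ($f = 18 - 2 \left(-5 + 6\right)^{2} = 18 - 2 \cdot 1^{2} = 18 - 2 = 16$)
$\sqrt{-171 + f} = \sqrt{-171 + 16} = \sqrt{-155} = i \sqrt{155}$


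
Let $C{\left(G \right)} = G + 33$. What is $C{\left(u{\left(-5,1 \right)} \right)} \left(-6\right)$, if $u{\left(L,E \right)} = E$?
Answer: $-204$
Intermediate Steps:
$C{\left(G \right)} = 33 + G$
$C{\left(u{\left(-5,1 \right)} \right)} \left(-6\right) = \left(33 + 1\right) \left(-6\right) = 34 \left(-6\right) = -204$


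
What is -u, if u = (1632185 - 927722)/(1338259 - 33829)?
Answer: -234821/434810 ≈ -0.54005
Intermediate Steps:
u = 234821/434810 (u = 704463/1304430 = 704463*(1/1304430) = 234821/434810 ≈ 0.54005)
-u = -1*234821/434810 = -234821/434810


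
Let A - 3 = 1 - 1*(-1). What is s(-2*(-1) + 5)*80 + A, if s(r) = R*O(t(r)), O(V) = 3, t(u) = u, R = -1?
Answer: -235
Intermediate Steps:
s(r) = -3 (s(r) = -1*3 = -3)
A = 5 (A = 3 + (1 - 1*(-1)) = 3 + (1 + 1) = 3 + 2 = 5)
s(-2*(-1) + 5)*80 + A = -3*80 + 5 = -240 + 5 = -235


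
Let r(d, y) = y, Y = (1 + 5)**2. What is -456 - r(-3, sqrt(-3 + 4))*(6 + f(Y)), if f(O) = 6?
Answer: -468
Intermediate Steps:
Y = 36 (Y = 6**2 = 36)
-456 - r(-3, sqrt(-3 + 4))*(6 + f(Y)) = -456 - sqrt(-3 + 4)*(6 + 6) = -456 - sqrt(1)*12 = -456 - 12 = -468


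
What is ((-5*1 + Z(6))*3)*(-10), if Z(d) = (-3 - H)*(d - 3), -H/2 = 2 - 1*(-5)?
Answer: -840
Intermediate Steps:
H = -14 (H = -2*(2 - 1*(-5)) = -2*(2 + 5) = -2*7 = -14)
Z(d) = -33 + 11*d (Z(d) = (-3 - 1*(-14))*(d - 3) = (-3 + 14)*(-3 + d) = 11*(-3 + d) = -33 + 11*d)
((-5*1 + Z(6))*3)*(-10) = ((-5*1 + (-33 + 11*6))*3)*(-10) = ((-5 + (-33 + 66))*3)*(-10) = ((-5 + 33)*3)*(-10) = (28*3)*(-10) = 84*(-10) = -840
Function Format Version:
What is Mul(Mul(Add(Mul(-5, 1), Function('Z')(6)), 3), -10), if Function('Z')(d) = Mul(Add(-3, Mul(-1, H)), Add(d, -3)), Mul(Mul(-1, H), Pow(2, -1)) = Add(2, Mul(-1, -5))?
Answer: -840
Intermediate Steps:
H = -14 (H = Mul(-2, Add(2, Mul(-1, -5))) = Mul(-2, Add(2, 5)) = Mul(-2, 7) = -14)
Function('Z')(d) = Add(-33, Mul(11, d)) (Function('Z')(d) = Mul(Add(-3, Mul(-1, -14)), Add(d, -3)) = Mul(Add(-3, 14), Add(-3, d)) = Mul(11, Add(-3, d)) = Add(-33, Mul(11, d)))
Mul(Mul(Add(Mul(-5, 1), Function('Z')(6)), 3), -10) = Mul(Mul(Add(Mul(-5, 1), Add(-33, Mul(11, 6))), 3), -10) = Mul(Mul(Add(-5, Add(-33, 66)), 3), -10) = Mul(Mul(Add(-5, 33), 3), -10) = Mul(Mul(28, 3), -10) = Mul(84, -10) = -840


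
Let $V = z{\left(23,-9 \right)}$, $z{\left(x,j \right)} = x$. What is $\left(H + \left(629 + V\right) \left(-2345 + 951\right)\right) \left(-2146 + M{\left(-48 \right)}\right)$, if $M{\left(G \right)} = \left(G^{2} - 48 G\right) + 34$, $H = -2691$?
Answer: $-2275301184$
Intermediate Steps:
$V = 23$
$M{\left(G \right)} = 34 + G^{2} - 48 G$
$\left(H + \left(629 + V\right) \left(-2345 + 951\right)\right) \left(-2146 + M{\left(-48 \right)}\right) = \left(-2691 + \left(629 + 23\right) \left(-2345 + 951\right)\right) \left(-2146 + \left(34 + \left(-48\right)^{2} - -2304\right)\right) = \left(-2691 + 652 \left(-1394\right)\right) \left(-2146 + \left(34 + 2304 + 2304\right)\right) = \left(-2691 - 908888\right) \left(-2146 + 4642\right) = \left(-911579\right) 2496 = -2275301184$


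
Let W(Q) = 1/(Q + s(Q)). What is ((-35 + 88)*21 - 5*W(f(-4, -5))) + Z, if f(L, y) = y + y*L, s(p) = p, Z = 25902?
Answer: 162089/6 ≈ 27015.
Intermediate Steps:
f(L, y) = y + L*y
W(Q) = 1/(2*Q) (W(Q) = 1/(Q + Q) = 1/(2*Q))
((-35 + 88)*21 - 5*W(f(-4, -5))) + Z = ((-35 + 88)*21 - 5/(2*((-5*(1 - 4))))) + 25902 = (53*21 - 5/(2*((-5*(-3))))) + 25902 = (1113 - 5/(2*15)) + 25902 = (1113 - 5*1/30) + 25902 = (1113 - ⅙) + 25902 = 6677/6 + 25902 = 162089/6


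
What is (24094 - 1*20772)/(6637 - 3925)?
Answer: 1661/1356 ≈ 1.2249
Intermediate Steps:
(24094 - 1*20772)/(6637 - 3925) = (24094 - 20772)/2712 = 3322*(1/2712) = 1661/1356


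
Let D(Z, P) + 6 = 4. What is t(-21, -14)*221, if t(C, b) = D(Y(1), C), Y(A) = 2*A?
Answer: -442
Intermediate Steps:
D(Z, P) = -2 (D(Z, P) = -6 + 4 = -2)
t(C, b) = -2
t(-21, -14)*221 = -2*221 = -442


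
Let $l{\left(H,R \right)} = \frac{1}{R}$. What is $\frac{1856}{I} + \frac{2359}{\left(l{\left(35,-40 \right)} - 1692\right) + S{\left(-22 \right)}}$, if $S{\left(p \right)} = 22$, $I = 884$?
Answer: $\frac{1448872}{2109003} \approx 0.68699$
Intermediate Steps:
$\frac{1856}{I} + \frac{2359}{\left(l{\left(35,-40 \right)} - 1692\right) + S{\left(-22 \right)}} = \frac{1856}{884} + \frac{2359}{\left(\frac{1}{-40} - 1692\right) + 22} = 1856 \cdot \frac{1}{884} + \frac{2359}{\left(- \frac{1}{40} - 1692\right) + 22} = \frac{464}{221} + \frac{2359}{- \frac{67681}{40} + 22} = \frac{464}{221} + \frac{2359}{- \frac{66801}{40}} = \frac{464}{221} + 2359 \left(- \frac{40}{66801}\right) = \frac{464}{221} - \frac{13480}{9543} = \frac{1448872}{2109003}$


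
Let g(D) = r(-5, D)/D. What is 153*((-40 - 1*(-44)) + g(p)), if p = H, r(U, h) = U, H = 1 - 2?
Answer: 1377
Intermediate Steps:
H = -1
p = -1
g(D) = -5/D
153*((-40 - 1*(-44)) + g(p)) = 153*((-40 - 1*(-44)) - 5/(-1)) = 153*((-40 + 44) - 5*(-1)) = 153*(4 + 5) = 153*9 = 1377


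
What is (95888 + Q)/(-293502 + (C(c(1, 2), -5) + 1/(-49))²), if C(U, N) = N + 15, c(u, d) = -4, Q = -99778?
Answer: 9339890/704459181 ≈ 0.013258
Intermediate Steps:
C(U, N) = 15 + N
(95888 + Q)/(-293502 + (C(c(1, 2), -5) + 1/(-49))²) = (95888 - 99778)/(-293502 + ((15 - 5) + 1/(-49))²) = -3890/(-293502 + (10 - 1/49)²) = -3890/(-293502 + (489/49)²) = -3890/(-293502 + 239121/2401) = -3890/(-704459181/2401) = -3890*(-2401/704459181) = 9339890/704459181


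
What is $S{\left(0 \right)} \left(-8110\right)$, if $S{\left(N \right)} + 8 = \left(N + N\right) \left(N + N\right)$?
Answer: $64880$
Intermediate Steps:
$S{\left(N \right)} = -8 + 4 N^{2}$ ($S{\left(N \right)} = -8 + \left(N + N\right) \left(N + N\right) = -8 + 2 N 2 N = -8 + 4 N^{2}$)
$S{\left(0 \right)} \left(-8110\right) = \left(-8 + 4 \cdot 0^{2}\right) \left(-8110\right) = \left(-8 + 4 \cdot 0\right) \left(-8110\right) = \left(-8 + 0\right) \left(-8110\right) = \left(-8\right) \left(-8110\right) = 64880$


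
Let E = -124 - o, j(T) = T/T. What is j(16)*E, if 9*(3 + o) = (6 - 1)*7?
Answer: -1124/9 ≈ -124.89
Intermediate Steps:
o = 8/9 (o = -3 + ((6 - 1)*7)/9 = -3 + (5*7)/9 = -3 + (⅑)*35 = -3 + 35/9 = 8/9 ≈ 0.88889)
j(T) = 1
E = -1124/9 (E = -124 - 1*8/9 = -124 - 8/9 = -1124/9 ≈ -124.89)
j(16)*E = 1*(-1124/9) = -1124/9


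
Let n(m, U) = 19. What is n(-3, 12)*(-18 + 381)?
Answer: 6897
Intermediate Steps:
n(-3, 12)*(-18 + 381) = 19*(-18 + 381) = 19*363 = 6897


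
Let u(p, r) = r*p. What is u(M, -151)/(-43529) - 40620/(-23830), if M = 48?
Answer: 194086782/103729607 ≈ 1.8711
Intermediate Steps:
u(p, r) = p*r
u(M, -151)/(-43529) - 40620/(-23830) = (48*(-151))/(-43529) - 40620/(-23830) = -7248*(-1/43529) - 40620*(-1/23830) = 7248/43529 + 4062/2383 = 194086782/103729607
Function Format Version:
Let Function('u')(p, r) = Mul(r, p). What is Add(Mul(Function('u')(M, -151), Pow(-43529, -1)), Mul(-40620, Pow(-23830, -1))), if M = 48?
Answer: Rational(194086782, 103729607) ≈ 1.8711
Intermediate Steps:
Function('u')(p, r) = Mul(p, r)
Add(Mul(Function('u')(M, -151), Pow(-43529, -1)), Mul(-40620, Pow(-23830, -1))) = Add(Mul(Mul(48, -151), Pow(-43529, -1)), Mul(-40620, Pow(-23830, -1))) = Add(Mul(-7248, Rational(-1, 43529)), Mul(-40620, Rational(-1, 23830))) = Add(Rational(7248, 43529), Rational(4062, 2383)) = Rational(194086782, 103729607)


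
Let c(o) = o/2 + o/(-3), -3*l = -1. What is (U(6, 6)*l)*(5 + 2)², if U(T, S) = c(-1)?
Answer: -49/18 ≈ -2.7222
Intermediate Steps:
l = ⅓ (l = -⅓*(-1) = ⅓ ≈ 0.33333)
c(o) = o/6 (c(o) = o*(½) + o*(-⅓) = o/2 - o/3 = o/6)
U(T, S) = -⅙ (U(T, S) = (⅙)*(-1) = -⅙)
(U(6, 6)*l)*(5 + 2)² = (-⅙*⅓)*(5 + 2)² = -1/18*7² = -1/18*49 = -49/18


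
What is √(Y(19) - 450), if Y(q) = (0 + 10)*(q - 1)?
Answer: 3*I*√30 ≈ 16.432*I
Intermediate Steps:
Y(q) = -10 + 10*q (Y(q) = 10*(-1 + q) = -10 + 10*q)
√(Y(19) - 450) = √((-10 + 10*19) - 450) = √((-10 + 190) - 450) = √(180 - 450) = √(-270) = 3*I*√30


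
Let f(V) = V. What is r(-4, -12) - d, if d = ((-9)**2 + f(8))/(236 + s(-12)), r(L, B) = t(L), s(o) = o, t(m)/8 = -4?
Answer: -7257/224 ≈ -32.397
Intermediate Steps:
t(m) = -32 (t(m) = 8*(-4) = -32)
r(L, B) = -32
d = 89/224 (d = ((-9)**2 + 8)/(236 - 12) = (81 + 8)/224 = 89*(1/224) = 89/224 ≈ 0.39732)
r(-4, -12) - d = -32 - 1*89/224 = -32 - 89/224 = -7257/224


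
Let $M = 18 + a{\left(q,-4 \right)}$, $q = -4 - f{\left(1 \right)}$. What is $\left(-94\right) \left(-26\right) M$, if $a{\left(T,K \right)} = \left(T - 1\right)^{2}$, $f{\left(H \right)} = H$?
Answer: $131976$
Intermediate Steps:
$q = -5$ ($q = -4 - 1 = -5$)
$a{\left(T,K \right)} = \left(-1 + T\right)^{2}$
$M = 54$ ($M = 18 + \left(-1 - 5\right)^{2} = 18 + \left(-6\right)^{2} = 18 + 36 = 54$)
$\left(-94\right) \left(-26\right) M = \left(-94\right) \left(-26\right) 54 = 2444 \cdot 54 = 131976$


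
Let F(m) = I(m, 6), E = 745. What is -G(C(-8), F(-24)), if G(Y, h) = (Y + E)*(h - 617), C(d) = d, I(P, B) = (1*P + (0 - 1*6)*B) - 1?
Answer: 499686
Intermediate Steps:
I(P, B) = -1 + P - 6*B (I(P, B) = (P + (0 - 6)*B) - 1 = (P - 6*B) - 1 = -1 + P - 6*B)
F(m) = -37 + m (F(m) = -1 + m - 6*6 = -1 + m - 36 = -37 + m)
G(Y, h) = (-617 + h)*(745 + Y) (G(Y, h) = (Y + 745)*(h - 617) = (745 + Y)*(-617 + h) = (-617 + h)*(745 + Y))
-G(C(-8), F(-24)) = -(-459665 - 617*(-8) + 745*(-37 - 24) - 8*(-37 - 24)) = -(-459665 + 4936 + 745*(-61) - 8*(-61)) = -(-459665 + 4936 - 45445 + 488) = -1*(-499686) = 499686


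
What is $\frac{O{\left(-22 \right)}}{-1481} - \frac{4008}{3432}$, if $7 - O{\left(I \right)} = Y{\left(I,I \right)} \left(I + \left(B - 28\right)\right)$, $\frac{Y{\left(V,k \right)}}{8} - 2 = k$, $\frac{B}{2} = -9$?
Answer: $\frac{1307512}{211783} \approx 6.1738$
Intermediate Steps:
$B = -18$ ($B = 2 \left(-9\right) = -18$)
$Y{\left(V,k \right)} = 16 + 8 k$
$O{\left(I \right)} = 7 - \left(-46 + I\right) \left(16 + 8 I\right)$ ($O{\left(I \right)} = 7 - \left(16 + 8 I\right) \left(I - 46\right) = 7 - \left(16 + 8 I\right) \left(-46 + I\right) = 7 - \left(-46 + I\right) \left(16 + 8 I\right)$)
$\frac{O{\left(-22 \right)}}{-1481} - \frac{4008}{3432} = \frac{743 - 8 \left(-22\right)^{2} + 352 \left(-22\right)}{-1481} - \frac{4008}{3432} = \left(743 - 3872 - 7744\right) \left(- \frac{1}{1481}\right) - \frac{167}{143} = \left(-10873\right) \left(- \frac{1}{1481}\right) - \frac{167}{143} = \frac{10873}{1481} - \frac{167}{143} = \frac{1307512}{211783}$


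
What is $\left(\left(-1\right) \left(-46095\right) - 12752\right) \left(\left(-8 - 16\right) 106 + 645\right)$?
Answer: $-63318357$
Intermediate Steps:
$\left(\left(-1\right) \left(-46095\right) - 12752\right) \left(\left(-8 - 16\right) 106 + 645\right) = \left(46095 - 12752\right) \left(\left(-24\right) 106 + 645\right) = 33343 \left(-2544 + 645\right) = 33343 \left(-1899\right) = -63318357$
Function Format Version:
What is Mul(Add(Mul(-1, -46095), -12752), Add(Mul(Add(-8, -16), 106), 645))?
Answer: -63318357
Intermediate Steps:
Mul(Add(Mul(-1, -46095), -12752), Add(Mul(Add(-8, -16), 106), 645)) = Mul(Add(46095, -12752), Add(Mul(-24, 106), 645)) = Mul(33343, Add(-2544, 645)) = Mul(33343, -1899) = -63318357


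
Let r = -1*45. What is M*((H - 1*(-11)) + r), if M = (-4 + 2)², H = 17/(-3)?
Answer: -476/3 ≈ -158.67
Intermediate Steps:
H = -17/3 (H = 17*(-⅓) = -17/3 ≈ -5.6667)
M = 4 (M = (-2)² = 4)
r = -45
M*((H - 1*(-11)) + r) = 4*((-17/3 - 1*(-11)) - 45) = 4*((-17/3 + 11) - 45) = 4*(16/3 - 45) = 4*(-119/3) = -476/3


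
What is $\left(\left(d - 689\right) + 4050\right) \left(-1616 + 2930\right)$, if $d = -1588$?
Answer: $2329722$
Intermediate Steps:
$\left(\left(d - 689\right) + 4050\right) \left(-1616 + 2930\right) = \left(\left(-1588 - 689\right) + 4050\right) \left(-1616 + 2930\right) = \left(\left(-1588 - 689\right) + 4050\right) 1314 = \left(-2277 + 4050\right) 1314 = 1773 \cdot 1314 = 2329722$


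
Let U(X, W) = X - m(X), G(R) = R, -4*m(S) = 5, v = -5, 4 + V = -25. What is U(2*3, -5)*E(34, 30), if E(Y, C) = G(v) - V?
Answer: 174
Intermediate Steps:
V = -29 (V = -4 - 25 = -29)
m(S) = -5/4 (m(S) = -1/4*5 = -5/4)
E(Y, C) = 24 (E(Y, C) = -5 - 1*(-29) = -5 + 29 = 24)
U(X, W) = 5/4 + X (U(X, W) = X - 1*(-5/4) = X + 5/4 = 5/4 + X)
U(2*3, -5)*E(34, 30) = (5/4 + 2*3)*24 = (5/4 + 6)*24 = (29/4)*24 = 174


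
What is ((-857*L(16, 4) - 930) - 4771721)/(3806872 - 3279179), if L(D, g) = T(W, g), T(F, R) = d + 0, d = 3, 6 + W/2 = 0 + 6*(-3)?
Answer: -4775222/527693 ≈ -9.0492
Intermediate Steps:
W = -48 (W = -12 + 2*(0 + 6*(-3)) = -12 + 2*(0 - 18) = -12 + 2*(-18) = -12 - 36 = -48)
T(F, R) = 3 (T(F, R) = 3 + 0 = 3)
L(D, g) = 3
((-857*L(16, 4) - 930) - 4771721)/(3806872 - 3279179) = ((-857*3 - 930) - 4771721)/(3806872 - 3279179) = ((-2571 - 930) - 4771721)/527693 = (-3501 - 4771721)*(1/527693) = -4775222*1/527693 = -4775222/527693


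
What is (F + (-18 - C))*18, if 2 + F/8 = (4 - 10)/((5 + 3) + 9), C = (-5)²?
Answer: -18918/17 ≈ -1112.8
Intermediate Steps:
C = 25
F = -320/17 (F = -16 + 8*((4 - 10)/((5 + 3) + 9)) = -16 + 8*(-6/(8 + 9)) = -16 + 8*(-6/17) = -16 - 48/17 = -320/17 ≈ -18.824)
(F + (-18 - C))*18 = (-320/17 + (-18 - 1*25))*18 = (-320/17 + (-18 - 25))*18 = (-320/17 - 43)*18 = -1051/17*18 = -18918/17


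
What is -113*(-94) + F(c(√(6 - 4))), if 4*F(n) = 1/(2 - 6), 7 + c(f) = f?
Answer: 169951/16 ≈ 10622.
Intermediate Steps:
c(f) = -7 + f
F(n) = -1/16 (F(n) = 1/(4*(2 - 6)) = (¼)/(-4) = (¼)*(-¼) = -1/16)
-113*(-94) + F(c(√(6 - 4))) = -113*(-94) - 1/16 = 10622 - 1/16 = 169951/16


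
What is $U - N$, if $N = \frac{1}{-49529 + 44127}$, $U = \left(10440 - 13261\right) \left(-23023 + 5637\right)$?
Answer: $\frac{264945984213}{5402} \approx 4.9046 \cdot 10^{7}$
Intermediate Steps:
$U = 49045906$ ($U = \left(-2821\right) \left(-17386\right) = 49045906$)
$N = - \frac{1}{5402}$ ($N = \frac{1}{-5402} = - \frac{1}{5402} \approx -0.00018512$)
$U - N = 49045906 - - \frac{1}{5402} = 49045906 + \frac{1}{5402} = \frac{264945984213}{5402}$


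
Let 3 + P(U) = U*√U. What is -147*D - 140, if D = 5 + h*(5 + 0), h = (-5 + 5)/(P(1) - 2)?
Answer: -875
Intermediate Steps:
P(U) = -3 + U^(3/2) (P(U) = -3 + U*√U = -3 + U^(3/2))
h = 0 (h = (-5 + 5)/((-3 + 1^(3/2)) - 2) = 0/((-3 + 1) - 2) = 0/(-2 - 2) = 0/(-4) = 0*(-¼) = 0)
D = 5 (D = 5 + 0*(5 + 0) = 5 + 0*5 = 5 + 0 = 5)
-147*D - 140 = -147*5 - 140 = -735 - 140 = -875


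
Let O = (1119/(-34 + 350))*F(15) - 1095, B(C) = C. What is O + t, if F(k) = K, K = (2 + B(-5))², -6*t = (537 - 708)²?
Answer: -1875975/316 ≈ -5936.6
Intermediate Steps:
t = -9747/2 (t = -(537 - 708)²/6 = -⅙*(-171)² = -⅙*29241 = -9747/2 ≈ -4873.5)
K = 9 (K = (2 - 5)² = (-3)² = 9)
F(k) = 9
O = -335949/316 (O = (1119/(-34 + 350))*9 - 1095 = (1119/316)*9 - 1095 = 10071/316 - 1095 = -335949/316 ≈ -1063.1)
O + t = -335949/316 - 9747/2 = -1875975/316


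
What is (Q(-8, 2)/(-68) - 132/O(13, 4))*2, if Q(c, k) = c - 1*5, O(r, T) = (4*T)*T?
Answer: -509/136 ≈ -3.7426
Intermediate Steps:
O(r, T) = 4*T²
Q(c, k) = -5 + c (Q(c, k) = c - 5 = -5 + c)
(Q(-8, 2)/(-68) - 132/O(13, 4))*2 = ((-5 - 8)/(-68) - 132/(4*4²))*2 = (-13*(-1/68) - 132/(4*16))*2 = (13/68 - 132/64)*2 = (13/68 - 132*1/64)*2 = (13/68 - 33/16)*2 = -509/272*2 = -509/136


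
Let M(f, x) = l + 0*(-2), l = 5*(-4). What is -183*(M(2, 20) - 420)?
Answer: 80520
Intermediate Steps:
l = -20
M(f, x) = -20 (M(f, x) = -20 + 0*(-2) = -20 + 0 = -20)
-183*(M(2, 20) - 420) = -183*(-20 - 420) = -183*(-440) = 80520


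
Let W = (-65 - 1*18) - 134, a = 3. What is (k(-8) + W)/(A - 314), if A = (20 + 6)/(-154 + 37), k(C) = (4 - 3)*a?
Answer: 963/1414 ≈ 0.68105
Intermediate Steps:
k(C) = 3 (k(C) = (4 - 3)*3 = 1*3 = 3)
A = -2/9 (A = 26/(-117) = 26*(-1/117) = -2/9 ≈ -0.22222)
W = -217 (W = (-65 - 18) - 134 = -83 - 134 = -217)
(k(-8) + W)/(A - 314) = (3 - 217)/(-2/9 - 314) = -214/(-2828/9) = -214*(-9/2828) = 963/1414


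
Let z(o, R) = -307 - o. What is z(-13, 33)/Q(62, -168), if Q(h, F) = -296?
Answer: 147/148 ≈ 0.99324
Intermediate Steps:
z(-13, 33)/Q(62, -168) = (-307 - 1*(-13))/(-296) = (-307 + 13)*(-1/296) = -294*(-1/296) = 147/148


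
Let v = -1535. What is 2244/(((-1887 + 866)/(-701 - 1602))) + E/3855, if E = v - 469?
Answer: 6640110592/1311985 ≈ 5061.1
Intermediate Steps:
E = -2004 (E = -1535 - 469 = -2004)
2244/(((-1887 + 866)/(-701 - 1602))) + E/3855 = 2244/(((-1887 + 866)/(-701 - 1602))) - 2004/3855 = 2244/((-1021/(-2303))) - 2004*1/3855 = 2244/((-1021*(-1/2303))) - 668/1285 = 2244/(1021/2303) - 668/1285 = 2244*(2303/1021) - 668/1285 = 5167932/1021 - 668/1285 = 6640110592/1311985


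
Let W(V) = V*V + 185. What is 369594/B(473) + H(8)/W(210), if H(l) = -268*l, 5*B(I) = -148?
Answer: -40918834381/3277090 ≈ -12486.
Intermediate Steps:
B(I) = -148/5 (B(I) = (⅕)*(-148) = -148/5)
W(V) = 185 + V² (W(V) = V² + 185 = 185 + V²)
369594/B(473) + H(8)/W(210) = 369594/(-148/5) + (-268*8)/(185 + 210²) = 369594*(-5/148) - 2144/(185 + 44100) = -923985/74 - 2144/44285 = -40918834381/3277090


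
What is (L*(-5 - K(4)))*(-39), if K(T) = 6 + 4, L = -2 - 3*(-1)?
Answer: 585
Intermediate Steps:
L = 1 (L = -2 + 3 = 1)
K(T) = 10
(L*(-5 - K(4)))*(-39) = (1*(-5 - 1*10))*(-39) = (1*(-5 - 10))*(-39) = (1*(-15))*(-39) = -15*(-39) = 585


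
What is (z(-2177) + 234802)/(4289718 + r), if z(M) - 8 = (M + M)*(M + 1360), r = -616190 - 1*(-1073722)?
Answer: 1896014/2373625 ≈ 0.79878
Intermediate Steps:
r = 457532 (r = -616190 + 1073722 = 457532)
z(M) = 8 + 2*M*(1360 + M) (z(M) = 8 + (M + M)*(M + 1360) = 8 + (2*M)*(1360 + M) = 8 + 2*M*(1360 + M))
(z(-2177) + 234802)/(4289718 + r) = ((8 + 2*(-2177)² + 2720*(-2177)) + 234802)/(4289718 + 457532) = ((8 + 2*4739329 - 5921440) + 234802)/4747250 = ((8 + 9478658 - 5921440) + 234802)*(1/4747250) = (3557226 + 234802)*(1/4747250) = 3792028*(1/4747250) = 1896014/2373625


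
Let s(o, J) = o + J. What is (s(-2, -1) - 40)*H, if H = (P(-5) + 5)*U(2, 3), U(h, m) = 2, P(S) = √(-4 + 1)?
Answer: -430 - 86*I*√3 ≈ -430.0 - 148.96*I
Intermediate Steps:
P(S) = I*√3 (P(S) = √(-3) = I*√3)
s(o, J) = J + o
H = 10 + 2*I*√3 (H = (I*√3 + 5)*2 = (5 + I*√3)*2 = 10 + 2*I*√3 ≈ 10.0 + 3.4641*I)
(s(-2, -1) - 40)*H = ((-1 - 2) - 40)*(10 + 2*I*√3) = (-3 - 40)*(10 + 2*I*√3) = -43*(10 + 2*I*√3) = -430 - 86*I*√3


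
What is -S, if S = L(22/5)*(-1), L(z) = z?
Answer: 22/5 ≈ 4.4000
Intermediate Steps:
S = -22/5 (S = (22/5)*(-1) = -22/5 ≈ -4.4000)
-S = -1*(-22/5) = 22/5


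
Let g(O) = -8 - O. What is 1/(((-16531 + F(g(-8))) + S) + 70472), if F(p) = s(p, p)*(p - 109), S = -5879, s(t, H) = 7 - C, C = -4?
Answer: 1/46863 ≈ 2.1339e-5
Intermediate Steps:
s(t, H) = 11 (s(t, H) = 7 - 1*(-4) = 7 + 4 = 11)
F(p) = -1199 + 11*p (F(p) = 11*(p - 109) = 11*(-109 + p) = -1199 + 11*p)
1/(((-16531 + F(g(-8))) + S) + 70472) = 1/(((-16531 + (-1199 + 11*(-8 - 1*(-8)))) - 5879) + 70472) = 1/(((-16531 + (-1199 + 11*(-8 + 8))) - 5879) + 70472) = 1/(((-16531 + (-1199 + 11*0)) - 5879) + 70472) = 1/(((-16531 + (-1199 + 0)) - 5879) + 70472) = 1/(((-16531 - 1199) - 5879) + 70472) = 1/((-17730 - 5879) + 70472) = 1/(-23609 + 70472) = 1/46863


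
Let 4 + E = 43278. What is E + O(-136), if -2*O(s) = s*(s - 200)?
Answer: 20426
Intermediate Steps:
E = 43274 (E = -4 + 43278 = 43274)
O(s) = -s*(-200 + s)/2 (O(s) = -s*(s - 200)/2 = -s*(-200 + s)/2)
E + O(-136) = 43274 + (1/2)*(-136)*(200 - 1*(-136)) = 43274 + (1/2)*(-136)*(200 + 136) = 43274 + (1/2)*(-136)*336 = 43274 - 22848 = 20426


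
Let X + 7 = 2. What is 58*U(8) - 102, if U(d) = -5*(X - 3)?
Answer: 2218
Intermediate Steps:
X = -5 (X = -7 + 2 = -5)
U(d) = 40 (U(d) = -5*(-5 - 3) = -5*(-8) = 40)
58*U(8) - 102 = 58*40 - 102 = 2320 - 102 = 2218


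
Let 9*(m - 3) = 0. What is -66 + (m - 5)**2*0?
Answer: -66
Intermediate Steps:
m = 3 (m = 3 + (1/9)*0 = 3 + 0 = 3)
-66 + (m - 5)**2*0 = -66 + (3 - 5)**2*0 = -66 + (-2)**2*0 = -66 + 4*0 = -66 + 0 = -66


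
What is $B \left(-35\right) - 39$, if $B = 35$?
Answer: $-1264$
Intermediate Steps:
$B \left(-35\right) - 39 = 35 \left(-35\right) - 39 = -1225 - 39 = -1264$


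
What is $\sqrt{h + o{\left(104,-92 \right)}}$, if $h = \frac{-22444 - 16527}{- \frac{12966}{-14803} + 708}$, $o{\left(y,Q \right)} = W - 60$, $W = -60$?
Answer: $\frac{i \sqrt{19267165333100370}}{10493490} \approx 13.228 i$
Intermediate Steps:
$o{\left(y,Q \right)} = -120$ ($o{\left(y,Q \right)} = -60 - 60 = -120$)
$h = - \frac{576887713}{10493490}$ ($h = - \frac{38971}{\left(-12966\right) \left(- \frac{1}{14803}\right) + 708} = - \frac{38971}{\frac{12966}{14803} + 708} = - \frac{38971}{\frac{10493490}{14803}} = \left(-38971\right) \frac{14803}{10493490} = - \frac{576887713}{10493490} \approx -54.976$)
$\sqrt{h + o{\left(104,-92 \right)}} = \sqrt{- \frac{576887713}{10493490} - 120} = \sqrt{- \frac{1836106513}{10493490}} = \frac{i \sqrt{19267165333100370}}{10493490}$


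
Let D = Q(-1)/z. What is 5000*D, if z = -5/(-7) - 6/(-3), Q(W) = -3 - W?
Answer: -70000/19 ≈ -3684.2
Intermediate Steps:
z = 19/7 (z = -5*(-1/7) - 6*(-1/3) = 5/7 + 2 = 19/7 ≈ 2.7143)
D = -14/19 (D = (-3 - 1*(-1))/(19/7) = (-3 + 1)*(7/19) = -2*7/19 = -14/19 ≈ -0.73684)
5000*D = 5000*(-14/19) = -70000/19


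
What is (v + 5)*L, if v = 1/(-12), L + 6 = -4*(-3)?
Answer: 59/2 ≈ 29.500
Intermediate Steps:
L = 6 (L = -6 - 4*(-3) = -6 + 12 = 6)
v = -1/12 ≈ -0.083333
(v + 5)*L = (-1/12 + 5)*6 = (59/12)*6 = 59/2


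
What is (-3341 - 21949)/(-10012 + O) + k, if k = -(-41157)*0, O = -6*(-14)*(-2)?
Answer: 2529/1018 ≈ 2.4843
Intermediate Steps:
O = -168 (O = 84*(-2) = -168)
k = 0 (k = -13719*0 = 0)
(-3341 - 21949)/(-10012 + O) + k = (-3341 - 21949)/(-10012 - 168) + 0 = -25290/(-10180) + 0 = -25290*(-1/10180) + 0 = 2529/1018 + 0 = 2529/1018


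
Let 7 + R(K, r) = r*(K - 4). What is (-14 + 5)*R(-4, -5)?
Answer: -297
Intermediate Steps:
R(K, r) = -7 + r*(-4 + K) (R(K, r) = -7 + r*(K - 4) = -7 + r*(-4 + K))
(-14 + 5)*R(-4, -5) = (-14 + 5)*(-7 - 4*(-5) - 4*(-5)) = -9*(-7 + 20 + 20) = -9*33 = -297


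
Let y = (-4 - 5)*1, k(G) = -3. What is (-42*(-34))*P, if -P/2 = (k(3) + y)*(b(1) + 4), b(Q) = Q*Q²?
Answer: 171360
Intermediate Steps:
b(Q) = Q³
y = -9 (y = -9*1 = -9)
P = 120 (P = -2*(-3 - 9)*(1³ + 4) = -(-24)*(1 + 4) = -(-24)*5 = -2*(-60) = 120)
(-42*(-34))*P = -42*(-34)*120 = 1428*120 = 171360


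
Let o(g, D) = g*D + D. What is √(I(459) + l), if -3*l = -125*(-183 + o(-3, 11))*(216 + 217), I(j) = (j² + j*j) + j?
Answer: I*√29490486/3 ≈ 1810.2*I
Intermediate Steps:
I(j) = j + 2*j² (I(j) = (j² + j²) + j = 2*j² + j = j + 2*j²)
o(g, D) = D + D*g (o(g, D) = D*g + D = D + D*g)
l = -11095625/3 (l = -(-125)*(-183 + 11*(1 - 3))*(216 + 217)/3 = -(-125)*(-183 + 11*(-2))*433/3 = -(-125)*(-183 - 22)*433/3 = -(-125)*(-205*433)/3 = -(-125)*(-88765)/3 = -⅓*11095625 = -11095625/3 ≈ -3.6985e+6)
√(I(459) + l) = √(459*(1 + 2*459) - 11095625/3) = √(459*(1 + 918) - 11095625/3) = √(459*919 - 11095625/3) = √(421821 - 11095625/3) = √(-9830162/3) = I*√29490486/3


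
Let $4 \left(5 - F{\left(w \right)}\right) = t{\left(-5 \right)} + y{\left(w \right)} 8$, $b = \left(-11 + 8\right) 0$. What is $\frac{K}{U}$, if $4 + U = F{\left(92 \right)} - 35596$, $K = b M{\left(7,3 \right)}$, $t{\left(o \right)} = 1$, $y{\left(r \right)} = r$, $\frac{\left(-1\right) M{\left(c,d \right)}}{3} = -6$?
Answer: $0$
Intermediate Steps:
$M{\left(c,d \right)} = 18$ ($M{\left(c,d \right)} = \left(-3\right) \left(-6\right) = 18$)
$b = 0$ ($b = \left(-3\right) 0 = 0$)
$K = 0$ ($K = 0 \cdot 18 = 0$)
$F{\left(w \right)} = \frac{19}{4} - 2 w$ ($F{\left(w \right)} = 5 - \frac{1 + w 8}{4} = 5 - \frac{1 + 8 w}{4} = 5 - \left(\frac{1}{4} + 2 w\right) = \frac{19}{4} - 2 w$)
$U = - \frac{143117}{4}$ ($U = -4 + \left(\left(\frac{19}{4} - 184\right) - 35596\right) = -4 - \frac{143101}{4} = - \frac{143117}{4} \approx -35779.0$)
$\frac{K}{U} = \frac{0}{- \frac{143117}{4}} = 0 \left(- \frac{4}{143117}\right) = 0$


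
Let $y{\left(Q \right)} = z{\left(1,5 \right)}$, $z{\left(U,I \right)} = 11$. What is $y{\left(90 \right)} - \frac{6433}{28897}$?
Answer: $\frac{311434}{28897} \approx 10.777$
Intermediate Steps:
$y{\left(Q \right)} = 11$
$y{\left(90 \right)} - \frac{6433}{28897} = 11 - \frac{6433}{28897} = \frac{311434}{28897}$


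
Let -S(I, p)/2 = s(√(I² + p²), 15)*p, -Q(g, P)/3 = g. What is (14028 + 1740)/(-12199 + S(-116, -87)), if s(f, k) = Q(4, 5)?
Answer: -15768/14287 ≈ -1.1037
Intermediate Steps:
Q(g, P) = -3*g
s(f, k) = -12 (s(f, k) = -3*4 = -12)
S(I, p) = 24*p (S(I, p) = -(-24)*p = 24*p)
(14028 + 1740)/(-12199 + S(-116, -87)) = (14028 + 1740)/(-12199 + 24*(-87)) = 15768/(-12199 - 2088) = 15768/(-14287) = 15768*(-1/14287) = -15768/14287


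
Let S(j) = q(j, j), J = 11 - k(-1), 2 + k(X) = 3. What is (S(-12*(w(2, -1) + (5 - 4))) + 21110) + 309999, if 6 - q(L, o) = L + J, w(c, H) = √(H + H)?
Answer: 331117 + 12*I*√2 ≈ 3.3112e+5 + 16.971*I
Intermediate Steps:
k(X) = 1 (k(X) = -2 + 3 = 1)
J = 10 (J = 11 - 1*1 = 11 - 1 = 10)
w(c, H) = √2*√H (w(c, H) = √(2*H) = √2*√H)
q(L, o) = -4 - L (q(L, o) = 6 - (L + 10) = 6 - (10 + L) = 6 + (-10 - L) = -4 - L)
S(j) = -4 - j
(S(-12*(w(2, -1) + (5 - 4))) + 21110) + 309999 = ((-4 - (-12)*(√2*√(-1) + (5 - 4))) + 21110) + 309999 = ((-4 - (-12)*(√2*I + 1)) + 21110) + 309999 = ((-4 - (-12)*(I*√2 + 1)) + 21110) + 309999 = ((-4 - (-12)*(1 + I*√2)) + 21110) + 309999 = ((-4 - (-12 - 12*I*√2)) + 21110) + 309999 = ((-4 + (12 + 12*I*√2)) + 21110) + 309999 = ((8 + 12*I*√2) + 21110) + 309999 = (21118 + 12*I*√2) + 309999 = 331117 + 12*I*√2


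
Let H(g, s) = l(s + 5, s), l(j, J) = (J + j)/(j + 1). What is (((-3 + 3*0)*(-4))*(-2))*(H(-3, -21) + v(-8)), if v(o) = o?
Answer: 664/5 ≈ 132.80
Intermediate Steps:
l(j, J) = (J + j)/(1 + j)
H(g, s) = (5 + 2*s)/(6 + s) (H(g, s) = (s + (s + 5))/(1 + (s + 5)) = (s + (5 + s))/(1 + (5 + s)) = (5 + 2*s)/(6 + s))
(((-3 + 3*0)*(-4))*(-2))*(H(-3, -21) + v(-8)) = (((-3 + 3*0)*(-4))*(-2))*((5 + 2*(-21))/(6 - 21) - 8) = (((-3 + 0)*(-4))*(-2))*((5 - 42)/(-15) - 8) = (-3*(-4)*(-2))*(-1/15*(-37) - 8) = (12*(-2))*(37/15 - 8) = -24*(-83/15) = 664/5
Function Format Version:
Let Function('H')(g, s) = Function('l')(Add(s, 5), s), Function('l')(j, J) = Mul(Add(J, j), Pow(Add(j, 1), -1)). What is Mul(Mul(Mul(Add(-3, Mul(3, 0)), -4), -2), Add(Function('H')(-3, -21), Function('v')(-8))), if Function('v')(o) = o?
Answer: Rational(664, 5) ≈ 132.80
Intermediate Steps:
Function('l')(j, J) = Mul(Pow(Add(1, j), -1), Add(J, j)) (Function('l')(j, J) = Mul(Add(J, j), Pow(Add(1, j), -1)) = Mul(Pow(Add(1, j), -1), Add(J, j)))
Function('H')(g, s) = Mul(Pow(Add(6, s), -1), Add(5, Mul(2, s))) (Function('H')(g, s) = Mul(Pow(Add(1, Add(s, 5)), -1), Add(s, Add(s, 5))) = Mul(Pow(Add(1, Add(5, s)), -1), Add(s, Add(5, s))) = Mul(Pow(Add(6, s), -1), Add(5, Mul(2, s))))
Mul(Mul(Mul(Add(-3, Mul(3, 0)), -4), -2), Add(Function('H')(-3, -21), Function('v')(-8))) = Mul(Mul(Mul(Add(-3, Mul(3, 0)), -4), -2), Add(Mul(Pow(Add(6, -21), -1), Add(5, Mul(2, -21))), -8)) = Mul(Mul(Mul(Add(-3, 0), -4), -2), Add(Mul(Pow(-15, -1), Add(5, -42)), -8)) = Mul(Mul(Mul(-3, -4), -2), Add(Mul(Rational(-1, 15), -37), -8)) = Mul(Mul(12, -2), Add(Rational(37, 15), -8)) = Mul(-24, Rational(-83, 15)) = Rational(664, 5)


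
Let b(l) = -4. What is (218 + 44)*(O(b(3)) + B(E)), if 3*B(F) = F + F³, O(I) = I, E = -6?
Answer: -20436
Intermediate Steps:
B(F) = F/3 + F³/3 (B(F) = (F + F³)/3 = F/3 + F³/3)
(218 + 44)*(O(b(3)) + B(E)) = (218 + 44)*(-4 + (⅓)*(-6)*(1 + (-6)²)) = 262*(-4 + (⅓)*(-6)*(1 + 36)) = 262*(-4 + (⅓)*(-6)*37) = 262*(-4 - 74) = 262*(-78) = -20436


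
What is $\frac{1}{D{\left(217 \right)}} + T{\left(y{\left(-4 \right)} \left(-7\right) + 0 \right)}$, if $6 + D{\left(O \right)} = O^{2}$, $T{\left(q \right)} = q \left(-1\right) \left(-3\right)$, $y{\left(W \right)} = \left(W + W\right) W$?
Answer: $- \frac{31639775}{47083} \approx -672.0$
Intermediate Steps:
$y{\left(W \right)} = 2 W^{2}$ ($y{\left(W \right)} = 2 W W = 2 W^{2}$)
$T{\left(q \right)} = 3 q$ ($T{\left(q \right)} = - q \left(-3\right) = 3 q$)
$D{\left(O \right)} = -6 + O^{2}$
$\frac{1}{D{\left(217 \right)}} + T{\left(y{\left(-4 \right)} \left(-7\right) + 0 \right)} = \frac{1}{-6 + 217^{2}} + 3 \left(2 \left(-4\right)^{2} \left(-7\right) + 0\right) = \frac{1}{-6 + 47089} + 3 \left(2 \cdot 16 \left(-7\right) + 0\right) = \frac{1}{47083} + 3 \left(32 \left(-7\right) + 0\right) = \frac{1}{47083} + 3 \left(-224 + 0\right) = \frac{1}{47083} + 3 \left(-224\right) = \frac{1}{47083} - 672 = - \frac{31639775}{47083}$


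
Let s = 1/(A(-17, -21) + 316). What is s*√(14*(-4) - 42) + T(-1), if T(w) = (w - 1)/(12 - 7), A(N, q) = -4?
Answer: -⅖ + 7*I*√2/312 ≈ -0.4 + 0.031729*I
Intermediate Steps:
s = 1/312 (s = 1/(-4 + 316) = 1/312 ≈ 0.0032051)
T(w) = -⅕ + w/5 (T(w) = (-1 + w)/5 = (-1 + w)*(⅕) = -⅕ + w/5)
s*√(14*(-4) - 42) + T(-1) = √(14*(-4) - 42)/312 + (-⅕ + (⅕)*(-1)) = √(-56 - 42)/312 + (-⅕ - ⅕) = √(-98)/312 - ⅖ = (7*I*√2)/312 - ⅖ = 7*I*√2/312 - ⅖ = -⅖ + 7*I*√2/312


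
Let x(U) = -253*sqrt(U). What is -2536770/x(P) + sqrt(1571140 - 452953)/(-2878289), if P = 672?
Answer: -3*sqrt(124243)/2878289 + 422795*sqrt(42)/7084 ≈ 386.79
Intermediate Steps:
-2536770/x(P) + sqrt(1571140 - 452953)/(-2878289) = -2536770*(-sqrt(42)/42504) + sqrt(1571140 - 452953)/(-2878289) = -2536770*(-sqrt(42)/42504) + sqrt(1118187)*(-1/2878289) = -2536770*(-sqrt(42)/42504) + (3*sqrt(124243))*(-1/2878289) = -(-422795)*sqrt(42)/7084 - 3*sqrt(124243)/2878289 = 422795*sqrt(42)/7084 - 3*sqrt(124243)/2878289 = -3*sqrt(124243)/2878289 + 422795*sqrt(42)/7084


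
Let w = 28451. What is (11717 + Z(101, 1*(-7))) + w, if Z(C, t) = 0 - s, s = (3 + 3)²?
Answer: 40132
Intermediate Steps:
s = 36 (s = 6² = 36)
Z(C, t) = -36 (Z(C, t) = 0 - 1*36 = 0 - 36 = -36)
(11717 + Z(101, 1*(-7))) + w = (11717 - 36) + 28451 = 11681 + 28451 = 40132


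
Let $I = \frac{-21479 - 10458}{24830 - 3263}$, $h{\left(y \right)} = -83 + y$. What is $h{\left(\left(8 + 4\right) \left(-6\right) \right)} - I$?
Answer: $- \frac{3310948}{21567} \approx -153.52$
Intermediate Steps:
$I = - \frac{31937}{21567} \approx -1.4808$
$h{\left(\left(8 + 4\right) \left(-6\right) \right)} - I = \left(-83 + \left(8 + 4\right) \left(-6\right)\right) - - \frac{31937}{21567} = \left(-83 + 12 \left(-6\right)\right) + \frac{31937}{21567} = \left(-83 - 72\right) + \frac{31937}{21567} = -155 + \frac{31937}{21567} = - \frac{3310948}{21567}$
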